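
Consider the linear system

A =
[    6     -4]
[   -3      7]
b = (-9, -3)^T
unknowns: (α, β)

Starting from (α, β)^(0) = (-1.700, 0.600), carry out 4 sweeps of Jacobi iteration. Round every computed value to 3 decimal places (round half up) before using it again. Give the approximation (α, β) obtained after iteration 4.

Iteration 1:
  α = (-9 - (-4)·0.600) / (6) = -1.100
  β = (-3 - (-3)·-1.700) / (7) = -1.157
Iteration 2:
  α = (-9 - (-4)·-1.157) / (6) = -2.271
  β = (-3 - (-3)·-1.100) / (7) = -0.900
Iteration 3:
  α = (-9 - (-4)·-0.900) / (6) = -2.100
  β = (-3 - (-3)·-2.271) / (7) = -1.402
Iteration 4:
  α = (-9 - (-4)·-1.402) / (6) = -2.435
  β = (-3 - (-3)·-2.100) / (7) = -1.329

(-2.435, -1.329)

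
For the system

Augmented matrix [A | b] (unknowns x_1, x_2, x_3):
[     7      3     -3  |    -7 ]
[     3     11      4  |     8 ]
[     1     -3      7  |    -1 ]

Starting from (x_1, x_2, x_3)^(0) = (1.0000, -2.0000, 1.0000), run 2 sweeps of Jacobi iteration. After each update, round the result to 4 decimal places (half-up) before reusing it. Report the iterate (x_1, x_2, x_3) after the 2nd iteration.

Iteration 1:
  x_1 = (-7 - (3)·-2.0000 - (-3)·1.0000) / (7) = 0.2857
  x_2 = (8 - (3)·1.0000 - (4)·1.0000) / (11) = 0.0909
  x_3 = (-1 - (1)·1.0000 - (-3)·-2.0000) / (7) = -1.1429
Iteration 2:
  x_1 = (-7 - (3)·0.0909 - (-3)·-1.1429) / (7) = -1.5288
  x_2 = (8 - (3)·0.2857 - (4)·-1.1429) / (11) = 1.0650
  x_3 = (-1 - (1)·0.2857 - (-3)·0.0909) / (7) = -0.1447

(-1.5288, 1.0650, -0.1447)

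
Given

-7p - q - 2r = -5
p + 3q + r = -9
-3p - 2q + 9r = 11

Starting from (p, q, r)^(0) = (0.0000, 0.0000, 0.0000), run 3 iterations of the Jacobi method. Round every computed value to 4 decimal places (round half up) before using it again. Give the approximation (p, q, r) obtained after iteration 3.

Iteration 1:
  p = (-5 - (-1)·0.0000 - (-2)·0.0000) / (-7) = 0.7143
  q = (-9 - (1)·0.0000 - (1)·0.0000) / (3) = -3.0000
  r = (11 - (-3)·0.0000 - (-2)·0.0000) / (9) = 1.2222
Iteration 2:
  p = (-5 - (-1)·-3.0000 - (-2)·1.2222) / (-7) = 0.7937
  q = (-9 - (1)·0.7143 - (1)·1.2222) / (3) = -3.6455
  r = (11 - (-3)·0.7143 - (-2)·-3.0000) / (9) = 0.7937
Iteration 3:
  p = (-5 - (-1)·-3.6455 - (-2)·0.7937) / (-7) = 1.0083
  q = (-9 - (1)·0.7937 - (1)·0.7937) / (3) = -3.5291
  r = (11 - (-3)·0.7937 - (-2)·-3.6455) / (9) = 0.6767

(1.0083, -3.5291, 0.6767)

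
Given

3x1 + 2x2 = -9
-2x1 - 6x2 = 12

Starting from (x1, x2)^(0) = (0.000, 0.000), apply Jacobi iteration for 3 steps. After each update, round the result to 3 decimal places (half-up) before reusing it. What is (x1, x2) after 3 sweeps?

(-2.333, -1.444)

Iteration 1:
  x1 = (-9 - (2)·0.000) / (3) = -3.000
  x2 = (12 - (-2)·0.000) / (-6) = -2.000
Iteration 2:
  x1 = (-9 - (2)·-2.000) / (3) = -1.667
  x2 = (12 - (-2)·-3.000) / (-6) = -1.000
Iteration 3:
  x1 = (-9 - (2)·-1.000) / (3) = -2.333
  x2 = (12 - (-2)·-1.667) / (-6) = -1.444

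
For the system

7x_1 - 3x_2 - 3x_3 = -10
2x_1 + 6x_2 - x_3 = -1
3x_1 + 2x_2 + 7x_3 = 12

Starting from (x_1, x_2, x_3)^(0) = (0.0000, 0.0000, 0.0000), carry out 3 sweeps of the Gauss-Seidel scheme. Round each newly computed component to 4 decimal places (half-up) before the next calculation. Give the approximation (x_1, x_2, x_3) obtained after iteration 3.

(-0.5345, 0.3061, 1.8559)

Iteration 1:
  x_1 = (-10 - (-3)·0.0000 - (-3)·0.0000) / (7) = -1.4286
  x_2 = (-1 - (2)·-1.4286 - (-1)·0.0000) / (6) = 0.3095
  x_3 = (12 - (3)·-1.4286 - (2)·0.3095) / (7) = 2.2381
Iteration 2:
  x_1 = (-10 - (-3)·0.3095 - (-3)·2.2381) / (7) = -0.3367
  x_2 = (-1 - (2)·-0.3367 - (-1)·2.2381) / (6) = 0.3186
  x_3 = (12 - (3)·-0.3367 - (2)·0.3186) / (7) = 1.7676
Iteration 3:
  x_1 = (-10 - (-3)·0.3186 - (-3)·1.7676) / (7) = -0.5345
  x_2 = (-1 - (2)·-0.5345 - (-1)·1.7676) / (6) = 0.3061
  x_3 = (12 - (3)·-0.5345 - (2)·0.3061) / (7) = 1.8559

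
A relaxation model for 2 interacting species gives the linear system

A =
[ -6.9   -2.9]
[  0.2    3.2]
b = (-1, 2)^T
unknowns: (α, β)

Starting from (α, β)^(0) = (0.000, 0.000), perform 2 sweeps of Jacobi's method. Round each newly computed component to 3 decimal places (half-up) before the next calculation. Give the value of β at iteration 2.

0.616

Iteration 1:
  α = (-1 - (-2.9)·0.000) / (-6.9) = 0.145
  β = (2 - (0.2)·0.000) / (3.2) = 0.625
Iteration 2:
  α = (-1 - (-2.9)·0.625) / (-6.9) = -0.118
  β = (2 - (0.2)·0.145) / (3.2) = 0.616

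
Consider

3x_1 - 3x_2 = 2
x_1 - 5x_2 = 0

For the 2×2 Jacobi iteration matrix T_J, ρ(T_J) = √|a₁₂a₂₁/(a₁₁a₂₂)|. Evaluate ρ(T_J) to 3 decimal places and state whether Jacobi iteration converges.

a₁₂a₂₁/(a₁₁a₂₂) = (-3)·(1) / ((3)·(-5)) = 0.200000
ρ = √|0.200000| = √0.200000 = 0.447
ρ < 1, so Jacobi converges

0.447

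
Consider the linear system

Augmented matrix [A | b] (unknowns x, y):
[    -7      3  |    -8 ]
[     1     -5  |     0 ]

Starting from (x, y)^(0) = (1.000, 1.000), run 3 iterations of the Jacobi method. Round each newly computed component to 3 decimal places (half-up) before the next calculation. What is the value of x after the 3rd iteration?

Iteration 1:
  x = (-8 - (3)·1.000) / (-7) = 1.571
  y = (0 - (1)·1.000) / (-5) = 0.200
Iteration 2:
  x = (-8 - (3)·0.200) / (-7) = 1.229
  y = (0 - (1)·1.571) / (-5) = 0.314
Iteration 3:
  x = (-8 - (3)·0.314) / (-7) = 1.277
  y = (0 - (1)·1.229) / (-5) = 0.246

1.277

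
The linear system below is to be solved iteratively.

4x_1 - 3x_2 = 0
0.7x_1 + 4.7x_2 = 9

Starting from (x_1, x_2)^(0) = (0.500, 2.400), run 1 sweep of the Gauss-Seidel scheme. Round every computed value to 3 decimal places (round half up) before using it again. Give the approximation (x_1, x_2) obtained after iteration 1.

(1.800, 1.647)

Iteration 1:
  x_1 = (0 - (-3)·2.400) / (4) = 1.800
  x_2 = (9 - (0.7)·1.800) / (4.7) = 1.647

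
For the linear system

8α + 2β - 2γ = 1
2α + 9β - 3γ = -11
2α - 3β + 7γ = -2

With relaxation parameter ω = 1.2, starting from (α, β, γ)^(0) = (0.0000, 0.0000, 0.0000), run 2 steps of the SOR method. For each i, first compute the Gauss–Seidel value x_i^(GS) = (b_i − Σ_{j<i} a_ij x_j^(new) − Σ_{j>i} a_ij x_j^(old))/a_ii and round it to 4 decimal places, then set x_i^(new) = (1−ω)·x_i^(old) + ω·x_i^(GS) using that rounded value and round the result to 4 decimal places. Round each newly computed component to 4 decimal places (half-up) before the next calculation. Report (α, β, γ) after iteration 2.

Iteration 1:
  α: GS value = (1 - (2)·0.0000 - (-2)·0.0000) / (8) = 0.1250;  α ← (1−ω)·0.0000 + ω·0.1250 = 0.1500
  β: GS value = (-11 - (2)·0.1500 - (-3)·0.0000) / (9) = -1.2556;  β ← (1−ω)·0.0000 + ω·-1.2556 = -1.5067
  γ: GS value = (-2 - (2)·0.1500 - (-3)·-1.5067) / (7) = -0.9743;  γ ← (1−ω)·0.0000 + ω·-0.9743 = -1.1692
Iteration 2:
  α: GS value = (1 - (2)·-1.5067 - (-2)·-1.1692) / (8) = 0.2094;  α ← (1−ω)·0.1500 + ω·0.2094 = 0.2213
  β: GS value = (-11 - (2)·0.2213 - (-3)·-1.1692) / (9) = -1.6611;  β ← (1−ω)·-1.5067 + ω·-1.6611 = -1.6920
  γ: GS value = (-2 - (2)·0.2213 - (-3)·-1.6920) / (7) = -1.0741;  γ ← (1−ω)·-1.1692 + ω·-1.0741 = -1.0551

(0.2213, -1.6920, -1.0551)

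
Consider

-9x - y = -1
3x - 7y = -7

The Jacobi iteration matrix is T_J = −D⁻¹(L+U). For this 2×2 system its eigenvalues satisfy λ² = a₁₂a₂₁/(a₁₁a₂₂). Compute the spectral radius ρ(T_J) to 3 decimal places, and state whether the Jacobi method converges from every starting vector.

0.218

a₁₂a₂₁/(a₁₁a₂₂) = (-1)·(3) / ((-9)·(-7)) = -0.047619
ρ = √|-0.047619| = √0.047619 = 0.218
ρ < 1, so Jacobi converges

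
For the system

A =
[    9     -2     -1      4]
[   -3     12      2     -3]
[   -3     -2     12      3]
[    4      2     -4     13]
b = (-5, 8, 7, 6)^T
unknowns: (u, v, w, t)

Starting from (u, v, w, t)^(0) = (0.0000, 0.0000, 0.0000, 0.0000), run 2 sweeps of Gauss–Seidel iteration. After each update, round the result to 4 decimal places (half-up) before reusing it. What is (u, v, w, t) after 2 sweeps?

Iteration 1:
  u = (-5 - (-2)·0.0000 - (-1)·0.0000 - (4)·0.0000) / (9) = -0.5556
  v = (8 - (-3)·-0.5556 - (2)·0.0000 - (-3)·0.0000) / (12) = 0.5278
  w = (7 - (-3)·-0.5556 - (-2)·0.5278 - (3)·0.0000) / (12) = 0.5324
  t = (6 - (4)·-0.5556 - (2)·0.5278 - (-4)·0.5324) / (13) = 0.7151
Iteration 2:
  u = (-5 - (-2)·0.5278 - (-1)·0.5324 - (4)·0.7151) / (9) = -0.6969
  v = (8 - (-3)·-0.6969 - (2)·0.5324 - (-3)·0.7151) / (12) = 0.5825
  w = (7 - (-3)·-0.6969 - (-2)·0.5825 - (3)·0.7151) / (12) = 0.3274
  t = (6 - (4)·-0.6969 - (2)·0.5825 - (-4)·0.3274) / (13) = 0.6871

(-0.6969, 0.5825, 0.3274, 0.6871)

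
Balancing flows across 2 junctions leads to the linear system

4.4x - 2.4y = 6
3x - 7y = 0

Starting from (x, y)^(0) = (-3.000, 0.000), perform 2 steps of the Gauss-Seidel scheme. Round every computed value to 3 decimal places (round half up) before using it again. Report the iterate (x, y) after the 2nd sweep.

(1.683, 0.721)

Iteration 1:
  x = (6 - (-2.4)·0.000) / (4.4) = 1.364
  y = (0 - (3)·1.364) / (-7) = 0.585
Iteration 2:
  x = (6 - (-2.4)·0.585) / (4.4) = 1.683
  y = (0 - (3)·1.683) / (-7) = 0.721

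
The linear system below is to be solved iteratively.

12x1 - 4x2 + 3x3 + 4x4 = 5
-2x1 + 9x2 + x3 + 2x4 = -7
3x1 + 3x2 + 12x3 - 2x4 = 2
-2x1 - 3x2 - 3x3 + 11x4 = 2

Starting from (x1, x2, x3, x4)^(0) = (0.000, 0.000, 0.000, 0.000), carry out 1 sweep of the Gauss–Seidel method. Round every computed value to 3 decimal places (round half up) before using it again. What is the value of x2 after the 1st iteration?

-0.685

Iteration 1:
  x1 = (5 - (-4)·0.000 - (3)·0.000 - (4)·0.000) / (12) = 0.417
  x2 = (-7 - (-2)·0.417 - (1)·0.000 - (2)·0.000) / (9) = -0.685
  x3 = (2 - (3)·0.417 - (3)·-0.685 - (-2)·0.000) / (12) = 0.234
  x4 = (2 - (-2)·0.417 - (-3)·-0.685 - (-3)·0.234) / (11) = 0.135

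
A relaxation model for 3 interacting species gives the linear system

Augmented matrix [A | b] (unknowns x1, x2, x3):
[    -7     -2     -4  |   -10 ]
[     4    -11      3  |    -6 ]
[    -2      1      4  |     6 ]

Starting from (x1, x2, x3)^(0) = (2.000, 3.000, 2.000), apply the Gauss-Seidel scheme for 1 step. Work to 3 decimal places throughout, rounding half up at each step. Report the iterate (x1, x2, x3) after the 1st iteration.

Iteration 1:
  x1 = (-10 - (-2)·3.000 - (-4)·2.000) / (-7) = -0.571
  x2 = (-6 - (4)·-0.571 - (3)·2.000) / (-11) = 0.883
  x3 = (6 - (-2)·-0.571 - (1)·0.883) / (4) = 0.994

(-0.571, 0.883, 0.994)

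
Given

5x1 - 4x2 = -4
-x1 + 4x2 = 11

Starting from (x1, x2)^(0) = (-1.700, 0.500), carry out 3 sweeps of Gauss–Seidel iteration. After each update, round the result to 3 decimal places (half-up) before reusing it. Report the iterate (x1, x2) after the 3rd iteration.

Iteration 1:
  x1 = (-4 - (-4)·0.500) / (5) = -0.400
  x2 = (11 - (-1)·-0.400) / (4) = 2.650
Iteration 2:
  x1 = (-4 - (-4)·2.650) / (5) = 1.320
  x2 = (11 - (-1)·1.320) / (4) = 3.080
Iteration 3:
  x1 = (-4 - (-4)·3.080) / (5) = 1.664
  x2 = (11 - (-1)·1.664) / (4) = 3.166

(1.664, 3.166)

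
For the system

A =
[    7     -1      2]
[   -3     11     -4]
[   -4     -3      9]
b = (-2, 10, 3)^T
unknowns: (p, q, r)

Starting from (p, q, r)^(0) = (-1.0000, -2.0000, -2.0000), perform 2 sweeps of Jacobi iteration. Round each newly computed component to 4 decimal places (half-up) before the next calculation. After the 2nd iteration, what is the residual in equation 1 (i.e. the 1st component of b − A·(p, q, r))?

-1.4442

Iteration 1:
  p = (-2 - (-1)·-2.0000 - (2)·-2.0000) / (7) = 0.0000
  q = (10 - (-3)·-1.0000 - (-4)·-2.0000) / (11) = -0.0909
  r = (3 - (-4)·-1.0000 - (-3)·-2.0000) / (9) = -0.7778
Iteration 2:
  p = (-2 - (-1)·-0.0909 - (2)·-0.7778) / (7) = -0.0765
  q = (10 - (-3)·0.0000 - (-4)·-0.7778) / (11) = 0.6263
  r = (3 - (-4)·0.0000 - (-3)·-0.0909) / (9) = 0.3030
Residual b − A·x = (-1.4442, 4.0932, 1.8459)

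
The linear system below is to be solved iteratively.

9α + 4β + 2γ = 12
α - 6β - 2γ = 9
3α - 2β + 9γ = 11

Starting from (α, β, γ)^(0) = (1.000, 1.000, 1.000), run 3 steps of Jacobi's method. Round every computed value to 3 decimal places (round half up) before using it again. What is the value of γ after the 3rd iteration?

0.222

Iteration 1:
  α = (12 - (4)·1.000 - (2)·1.000) / (9) = 0.667
  β = (9 - (1)·1.000 - (-2)·1.000) / (-6) = -1.667
  γ = (11 - (3)·1.000 - (-2)·1.000) / (9) = 1.111
Iteration 2:
  α = (12 - (4)·-1.667 - (2)·1.111) / (9) = 1.827
  β = (9 - (1)·0.667 - (-2)·1.111) / (-6) = -1.759
  γ = (11 - (3)·0.667 - (-2)·-1.667) / (9) = 0.629
Iteration 3:
  α = (12 - (4)·-1.759 - (2)·0.629) / (9) = 1.975
  β = (9 - (1)·1.827 - (-2)·0.629) / (-6) = -1.405
  γ = (11 - (3)·1.827 - (-2)·-1.759) / (9) = 0.222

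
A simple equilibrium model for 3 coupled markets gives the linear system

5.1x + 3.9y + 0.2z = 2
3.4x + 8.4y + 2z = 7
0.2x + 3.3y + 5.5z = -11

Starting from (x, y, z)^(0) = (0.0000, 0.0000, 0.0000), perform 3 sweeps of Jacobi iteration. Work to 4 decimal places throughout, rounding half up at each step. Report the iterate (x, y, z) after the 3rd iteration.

(-0.3893, 1.4994, -2.6844)

Iteration 1:
  x = (2 - (3.9)·0.0000 - (0.2)·0.0000) / (5.1) = 0.3922
  y = (7 - (3.4)·0.0000 - (2)·0.0000) / (8.4) = 0.8333
  z = (-11 - (0.2)·0.0000 - (3.3)·0.0000) / (5.5) = -2.0000
Iteration 2:
  x = (2 - (3.9)·0.8333 - (0.2)·-2.0000) / (5.1) = -0.1666
  y = (7 - (3.4)·0.3922 - (2)·-2.0000) / (8.4) = 1.1508
  z = (-11 - (0.2)·0.3922 - (3.3)·0.8333) / (5.5) = -2.5142
Iteration 3:
  x = (2 - (3.9)·1.1508 - (0.2)·-2.5142) / (5.1) = -0.3893
  y = (7 - (3.4)·-0.1666 - (2)·-2.5142) / (8.4) = 1.4994
  z = (-11 - (0.2)·-0.1666 - (3.3)·1.1508) / (5.5) = -2.6844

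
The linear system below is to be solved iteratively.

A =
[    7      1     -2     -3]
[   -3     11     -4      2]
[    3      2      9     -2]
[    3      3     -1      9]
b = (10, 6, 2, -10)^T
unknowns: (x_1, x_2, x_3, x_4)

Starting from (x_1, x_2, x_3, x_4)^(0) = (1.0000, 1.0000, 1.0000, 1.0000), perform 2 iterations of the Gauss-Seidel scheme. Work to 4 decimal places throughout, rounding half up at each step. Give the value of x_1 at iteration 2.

Iteration 1:
  x_1 = (10 - (1)·1.0000 - (-2)·1.0000 - (-3)·1.0000) / (7) = 2.0000
  x_2 = (6 - (-3)·2.0000 - (-4)·1.0000 - (2)·1.0000) / (11) = 1.2727
  x_3 = (2 - (3)·2.0000 - (2)·1.2727 - (-2)·1.0000) / (9) = -0.5050
  x_4 = (-10 - (3)·2.0000 - (3)·1.2727 - (-1)·-0.5050) / (9) = -2.2581
Iteration 2:
  x_1 = (10 - (1)·1.2727 - (-2)·-0.5050 - (-3)·-2.2581) / (7) = 0.1347
  x_2 = (6 - (-3)·0.1347 - (-4)·-0.5050 - (2)·-2.2581) / (11) = 0.8091
  x_3 = (2 - (3)·0.1347 - (2)·0.8091 - (-2)·-2.2581) / (9) = -0.5043
  x_4 = (-10 - (3)·0.1347 - (3)·0.8091 - (-1)·-0.5043) / (9) = -1.4817

0.1347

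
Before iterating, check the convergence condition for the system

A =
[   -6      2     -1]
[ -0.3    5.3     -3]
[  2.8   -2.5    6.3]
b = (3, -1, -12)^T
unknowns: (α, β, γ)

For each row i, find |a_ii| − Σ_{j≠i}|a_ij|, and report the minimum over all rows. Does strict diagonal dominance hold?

1

row 1: |-6| − (2+1) = 3
row 2: |5.3| − (0.3+3) = 2
row 3: |6.3| − (2.8+2.5) = 1
minimum over rows = 1 → strictly diagonally dominant (convergence guaranteed)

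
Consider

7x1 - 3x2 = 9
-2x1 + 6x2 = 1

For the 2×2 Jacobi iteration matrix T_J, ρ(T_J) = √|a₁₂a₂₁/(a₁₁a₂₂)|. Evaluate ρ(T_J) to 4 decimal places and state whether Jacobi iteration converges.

0.3780

a₁₂a₂₁/(a₁₁a₂₂) = (-3)·(-2) / ((7)·(6)) = 0.142857
ρ = √|0.142857| = √0.142857 = 0.3780
ρ < 1, so Jacobi converges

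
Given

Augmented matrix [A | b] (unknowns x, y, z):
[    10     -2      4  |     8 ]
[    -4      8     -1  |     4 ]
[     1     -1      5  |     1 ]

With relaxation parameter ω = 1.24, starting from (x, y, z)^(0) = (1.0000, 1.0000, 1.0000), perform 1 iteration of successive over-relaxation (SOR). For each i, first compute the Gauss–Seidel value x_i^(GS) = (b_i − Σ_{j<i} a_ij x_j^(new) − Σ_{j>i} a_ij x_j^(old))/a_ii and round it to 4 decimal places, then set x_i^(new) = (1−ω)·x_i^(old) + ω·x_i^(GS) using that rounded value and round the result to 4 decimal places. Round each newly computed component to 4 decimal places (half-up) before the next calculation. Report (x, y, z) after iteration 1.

(0.5040, 0.8475, 0.0932)

Iteration 1:
  x: GS value = (8 - (-2)·1.0000 - (4)·1.0000) / (10) = 0.6000;  x ← (1−ω)·1.0000 + ω·0.6000 = 0.5040
  y: GS value = (4 - (-4)·0.5040 - (-1)·1.0000) / (8) = 0.8770;  y ← (1−ω)·1.0000 + ω·0.8770 = 0.8475
  z: GS value = (1 - (1)·0.5040 - (-1)·0.8475) / (5) = 0.2687;  z ← (1−ω)·1.0000 + ω·0.2687 = 0.0932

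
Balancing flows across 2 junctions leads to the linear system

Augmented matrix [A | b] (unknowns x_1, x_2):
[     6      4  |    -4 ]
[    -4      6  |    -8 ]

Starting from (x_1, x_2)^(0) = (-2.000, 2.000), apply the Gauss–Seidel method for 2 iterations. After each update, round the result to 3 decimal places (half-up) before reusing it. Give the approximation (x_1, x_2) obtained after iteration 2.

(1.111, -0.593)

Iteration 1:
  x_1 = (-4 - (4)·2.000) / (6) = -2.000
  x_2 = (-8 - (-4)·-2.000) / (6) = -2.667
Iteration 2:
  x_1 = (-4 - (4)·-2.667) / (6) = 1.111
  x_2 = (-8 - (-4)·1.111) / (6) = -0.593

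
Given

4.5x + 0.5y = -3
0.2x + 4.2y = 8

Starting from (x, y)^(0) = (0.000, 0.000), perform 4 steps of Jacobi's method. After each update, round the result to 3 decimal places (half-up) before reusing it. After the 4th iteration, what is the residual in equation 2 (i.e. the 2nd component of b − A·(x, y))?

-0.001

Iteration 1:
  x = (-3 - (0.5)·0.000) / (4.5) = -0.667
  y = (8 - (0.2)·0.000) / (4.2) = 1.905
Iteration 2:
  x = (-3 - (0.5)·1.905) / (4.5) = -0.878
  y = (8 - (0.2)·-0.667) / (4.2) = 1.937
Iteration 3:
  x = (-3 - (0.5)·1.937) / (4.5) = -0.882
  y = (8 - (0.2)·-0.878) / (4.2) = 1.947
Iteration 4:
  x = (-3 - (0.5)·1.947) / (4.5) = -0.883
  y = (8 - (0.2)·-0.882) / (4.2) = 1.947
Residual b − A·x = (0.000, -0.001)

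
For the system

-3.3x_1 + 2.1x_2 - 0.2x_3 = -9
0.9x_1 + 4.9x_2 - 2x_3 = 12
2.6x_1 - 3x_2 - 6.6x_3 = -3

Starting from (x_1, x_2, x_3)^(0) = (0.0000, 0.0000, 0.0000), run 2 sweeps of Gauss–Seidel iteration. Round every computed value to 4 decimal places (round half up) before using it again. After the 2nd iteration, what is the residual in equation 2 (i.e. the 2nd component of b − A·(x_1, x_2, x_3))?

Iteration 1:
  x_1 = (-9 - (2.1)·0.0000 - (-0.2)·0.0000) / (-3.3) = 2.7273
  x_2 = (12 - (0.9)·2.7273 - (-2)·0.0000) / (4.9) = 1.9480
  x_3 = (-3 - (2.6)·2.7273 - (-3)·1.9480) / (-6.6) = 0.6435
Iteration 2:
  x_1 = (-9 - (2.1)·1.9480 - (-0.2)·0.6435) / (-3.3) = 3.9279
  x_2 = (12 - (0.9)·3.9279 - (-2)·0.6435) / (4.9) = 1.9902
  x_3 = (-3 - (2.6)·3.9279 - (-3)·1.9902) / (-6.6) = 1.0973
Residual b − A·x = (0.0021, 0.9075, 0.0002)

0.9075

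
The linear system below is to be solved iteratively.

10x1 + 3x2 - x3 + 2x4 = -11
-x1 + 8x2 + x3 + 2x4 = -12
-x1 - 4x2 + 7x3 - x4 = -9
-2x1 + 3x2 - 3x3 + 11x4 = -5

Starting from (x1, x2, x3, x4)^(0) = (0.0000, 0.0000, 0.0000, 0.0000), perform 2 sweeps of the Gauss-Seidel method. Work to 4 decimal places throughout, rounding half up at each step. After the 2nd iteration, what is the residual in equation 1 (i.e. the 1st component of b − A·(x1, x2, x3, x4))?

Iteration 1:
  x1 = (-11 - (3)·0.0000 - (-1)·0.0000 - (2)·0.0000) / (10) = -1.1000
  x2 = (-12 - (-1)·-1.1000 - (1)·0.0000 - (2)·0.0000) / (8) = -1.6375
  x3 = (-9 - (-1)·-1.1000 - (-4)·-1.6375 - (-1)·0.0000) / (7) = -2.3786
  x4 = (-5 - (-2)·-1.1000 - (3)·-1.6375 - (-3)·-2.3786) / (11) = -0.8567
Iteration 2:
  x1 = (-11 - (3)·-1.6375 - (-1)·-2.3786 - (2)·-0.8567) / (10) = -0.6753
  x2 = (-12 - (-1)·-0.6753 - (1)·-2.3786 - (2)·-0.8567) / (8) = -1.0729
  x3 = (-9 - (-1)·-0.6753 - (-4)·-1.0729 - (-1)·-0.8567) / (7) = -2.1177
  x4 = (-5 - (-2)·-0.6753 - (3)·-1.0729 - (-3)·-2.1177) / (11) = -0.8623
Residual b − A·x = (-1.4214, -0.2498, -0.0053, 0.0003)

-1.4214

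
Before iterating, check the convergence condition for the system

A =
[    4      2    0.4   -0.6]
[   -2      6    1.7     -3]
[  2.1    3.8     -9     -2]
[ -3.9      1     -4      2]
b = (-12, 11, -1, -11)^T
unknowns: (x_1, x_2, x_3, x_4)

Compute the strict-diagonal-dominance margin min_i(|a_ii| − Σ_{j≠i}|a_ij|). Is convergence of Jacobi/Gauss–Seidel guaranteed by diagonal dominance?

row 1: |4| − (2+0.4+0.6) = 1
row 2: |6| − (2+1.7+3) = -0.7
row 3: |-9| − (2.1+3.8+2) = 1.1
row 4: |2| − (3.9+1+4) = -6.9
minimum over rows = -6.9 → not strictly diagonally dominant

-6.9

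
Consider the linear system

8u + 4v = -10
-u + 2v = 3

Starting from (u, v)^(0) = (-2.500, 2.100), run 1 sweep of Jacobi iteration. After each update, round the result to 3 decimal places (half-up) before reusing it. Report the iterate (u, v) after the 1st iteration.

(-2.300, 0.250)

Iteration 1:
  u = (-10 - (4)·2.100) / (8) = -2.300
  v = (3 - (-1)·-2.500) / (2) = 0.250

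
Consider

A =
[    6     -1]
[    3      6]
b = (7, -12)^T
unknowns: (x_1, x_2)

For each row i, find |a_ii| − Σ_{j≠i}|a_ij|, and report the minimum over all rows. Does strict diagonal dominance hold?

3

row 1: |6| − (1) = 5
row 2: |6| − (3) = 3
minimum over rows = 3 → strictly diagonally dominant (convergence guaranteed)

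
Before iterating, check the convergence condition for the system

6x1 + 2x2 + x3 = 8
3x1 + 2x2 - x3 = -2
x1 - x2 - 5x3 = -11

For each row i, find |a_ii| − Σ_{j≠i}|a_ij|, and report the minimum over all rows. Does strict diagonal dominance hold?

-2

row 1: |6| − (2+1) = 3
row 2: |2| − (3+1) = -2
row 3: |-5| − (1+1) = 3
minimum over rows = -2 → not strictly diagonally dominant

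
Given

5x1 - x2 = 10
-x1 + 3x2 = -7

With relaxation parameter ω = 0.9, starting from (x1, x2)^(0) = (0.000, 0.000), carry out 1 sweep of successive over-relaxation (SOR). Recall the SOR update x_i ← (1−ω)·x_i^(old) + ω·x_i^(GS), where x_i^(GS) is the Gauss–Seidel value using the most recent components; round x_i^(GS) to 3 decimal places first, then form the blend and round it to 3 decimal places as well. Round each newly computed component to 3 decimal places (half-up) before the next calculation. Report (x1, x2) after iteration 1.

(1.800, -1.560)

Iteration 1:
  x1: GS value = (10 - (-1)·0.000) / (5) = 2.000;  x1 ← (1−ω)·0.000 + ω·2.000 = 1.800
  x2: GS value = (-7 - (-1)·1.800) / (3) = -1.733;  x2 ← (1−ω)·0.000 + ω·-1.733 = -1.560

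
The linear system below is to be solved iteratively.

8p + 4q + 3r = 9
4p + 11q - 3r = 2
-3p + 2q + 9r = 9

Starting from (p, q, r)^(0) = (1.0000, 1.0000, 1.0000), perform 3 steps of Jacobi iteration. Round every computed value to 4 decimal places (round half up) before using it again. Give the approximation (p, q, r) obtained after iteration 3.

Iteration 1:
  p = (9 - (4)·1.0000 - (3)·1.0000) / (8) = 0.2500
  q = (2 - (4)·1.0000 - (-3)·1.0000) / (11) = 0.0909
  r = (9 - (-3)·1.0000 - (2)·1.0000) / (9) = 1.1111
Iteration 2:
  p = (9 - (4)·0.0909 - (3)·1.1111) / (8) = 0.6629
  q = (2 - (4)·0.2500 - (-3)·1.1111) / (11) = 0.3939
  r = (9 - (-3)·0.2500 - (2)·0.0909) / (9) = 1.0631
Iteration 3:
  p = (9 - (4)·0.3939 - (3)·1.0631) / (8) = 0.5294
  q = (2 - (4)·0.6629 - (-3)·1.0631) / (11) = 0.2307
  r = (9 - (-3)·0.6629 - (2)·0.3939) / (9) = 1.1334

(0.5294, 0.2307, 1.1334)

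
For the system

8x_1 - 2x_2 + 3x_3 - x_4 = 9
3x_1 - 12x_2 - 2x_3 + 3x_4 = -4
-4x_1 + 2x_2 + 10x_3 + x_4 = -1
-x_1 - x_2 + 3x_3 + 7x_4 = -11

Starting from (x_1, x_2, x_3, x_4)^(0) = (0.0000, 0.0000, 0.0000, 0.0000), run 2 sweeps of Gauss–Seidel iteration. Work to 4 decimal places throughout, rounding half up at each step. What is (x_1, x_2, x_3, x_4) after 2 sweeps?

Iteration 1:
  x_1 = (9 - (-2)·0.0000 - (3)·0.0000 - (-1)·0.0000) / (8) = 1.1250
  x_2 = (-4 - (3)·1.1250 - (-2)·0.0000 - (3)·0.0000) / (-12) = 0.6146
  x_3 = (-1 - (-4)·1.1250 - (2)·0.6146 - (1)·0.0000) / (10) = 0.2271
  x_4 = (-11 - (-1)·1.1250 - (-1)·0.6146 - (3)·0.2271) / (7) = -1.4202
Iteration 2:
  x_1 = (9 - (-2)·0.6146 - (3)·0.2271 - (-1)·-1.4202) / (8) = 1.0160
  x_2 = (-4 - (3)·1.0160 - (-2)·0.2271 - (3)·-1.4202) / (-12) = 0.1944
  x_3 = (-1 - (-4)·1.0160 - (2)·0.1944 - (1)·-1.4202) / (10) = 0.4095
  x_4 = (-11 - (-1)·1.0160 - (-1)·0.1944 - (3)·0.4095) / (7) = -1.5740

(1.0160, 0.1944, 0.4095, -1.5740)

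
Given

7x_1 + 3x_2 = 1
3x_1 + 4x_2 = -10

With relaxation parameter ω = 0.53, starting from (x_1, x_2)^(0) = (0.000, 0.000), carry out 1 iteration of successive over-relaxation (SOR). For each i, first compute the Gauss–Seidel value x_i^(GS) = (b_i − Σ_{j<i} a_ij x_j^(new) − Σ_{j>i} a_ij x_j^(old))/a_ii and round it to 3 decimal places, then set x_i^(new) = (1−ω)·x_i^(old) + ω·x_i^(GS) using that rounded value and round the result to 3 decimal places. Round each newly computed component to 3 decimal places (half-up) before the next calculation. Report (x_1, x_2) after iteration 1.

Iteration 1:
  x_1: GS value = (1 - (3)·0.000) / (7) = 0.143;  x_1 ← (1−ω)·0.000 + ω·0.143 = 0.076
  x_2: GS value = (-10 - (3)·0.076) / (4) = -2.557;  x_2 ← (1−ω)·0.000 + ω·-2.557 = -1.355

(0.076, -1.355)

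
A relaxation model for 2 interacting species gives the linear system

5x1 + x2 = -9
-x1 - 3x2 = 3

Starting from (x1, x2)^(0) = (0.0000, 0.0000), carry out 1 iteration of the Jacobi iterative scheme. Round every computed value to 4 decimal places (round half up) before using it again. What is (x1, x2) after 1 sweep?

Iteration 1:
  x1 = (-9 - (1)·0.0000) / (5) = -1.8000
  x2 = (3 - (-1)·0.0000) / (-3) = -1.0000

(-1.8000, -1.0000)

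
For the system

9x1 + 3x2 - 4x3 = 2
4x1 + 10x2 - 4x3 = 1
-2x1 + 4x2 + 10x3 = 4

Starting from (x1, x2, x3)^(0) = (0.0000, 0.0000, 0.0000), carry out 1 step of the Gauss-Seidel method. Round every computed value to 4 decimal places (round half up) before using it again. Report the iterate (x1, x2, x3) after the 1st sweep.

(0.2222, 0.0111, 0.4400)

Iteration 1:
  x1 = (2 - (3)·0.0000 - (-4)·0.0000) / (9) = 0.2222
  x2 = (1 - (4)·0.2222 - (-4)·0.0000) / (10) = 0.0111
  x3 = (4 - (-2)·0.2222 - (4)·0.0111) / (10) = 0.4400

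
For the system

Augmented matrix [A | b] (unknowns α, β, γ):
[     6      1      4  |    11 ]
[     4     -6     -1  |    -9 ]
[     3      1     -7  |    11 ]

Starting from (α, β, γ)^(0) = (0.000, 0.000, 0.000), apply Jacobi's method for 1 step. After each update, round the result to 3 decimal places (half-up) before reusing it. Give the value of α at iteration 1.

Iteration 1:
  α = (11 - (1)·0.000 - (4)·0.000) / (6) = 1.833
  β = (-9 - (4)·0.000 - (-1)·0.000) / (-6) = 1.500
  γ = (11 - (3)·0.000 - (1)·0.000) / (-7) = -1.571

1.833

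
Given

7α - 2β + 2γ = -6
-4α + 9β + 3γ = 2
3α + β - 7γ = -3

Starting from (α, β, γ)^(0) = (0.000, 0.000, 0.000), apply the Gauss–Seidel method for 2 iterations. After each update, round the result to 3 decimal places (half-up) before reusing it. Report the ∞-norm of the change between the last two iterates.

Iteration 1:
  α = (-6 - (-2)·0.000 - (2)·0.000) / (7) = -0.857
  β = (2 - (-4)·-0.857 - (3)·0.000) / (9) = -0.159
  γ = (-3 - (3)·-0.857 - (1)·-0.159) / (-7) = 0.039
Iteration 2:
  α = (-6 - (-2)·-0.159 - (2)·0.039) / (7) = -0.914
  β = (2 - (-4)·-0.914 - (3)·0.039) / (9) = -0.197
  γ = (-3 - (3)·-0.914 - (1)·-0.197) / (-7) = 0.009
Change: (-0.057, -0.038, -0.030) → max |·| = 0.057

0.057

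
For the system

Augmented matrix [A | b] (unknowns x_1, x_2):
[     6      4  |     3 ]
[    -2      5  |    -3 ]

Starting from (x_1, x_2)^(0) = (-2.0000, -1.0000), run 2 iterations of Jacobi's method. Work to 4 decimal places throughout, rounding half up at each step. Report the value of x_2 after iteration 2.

-0.1333

Iteration 1:
  x_1 = (3 - (4)·-1.0000) / (6) = 1.1667
  x_2 = (-3 - (-2)·-2.0000) / (5) = -1.4000
Iteration 2:
  x_1 = (3 - (4)·-1.4000) / (6) = 1.4333
  x_2 = (-3 - (-2)·1.1667) / (5) = -0.1333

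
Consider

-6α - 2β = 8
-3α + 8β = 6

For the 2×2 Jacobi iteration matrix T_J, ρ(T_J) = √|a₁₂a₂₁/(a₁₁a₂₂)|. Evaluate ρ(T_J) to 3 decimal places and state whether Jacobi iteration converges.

a₁₂a₂₁/(a₁₁a₂₂) = (-2)·(-3) / ((-6)·(8)) = -0.125000
ρ = √|-0.125000| = √0.125000 = 0.354
ρ < 1, so Jacobi converges

0.354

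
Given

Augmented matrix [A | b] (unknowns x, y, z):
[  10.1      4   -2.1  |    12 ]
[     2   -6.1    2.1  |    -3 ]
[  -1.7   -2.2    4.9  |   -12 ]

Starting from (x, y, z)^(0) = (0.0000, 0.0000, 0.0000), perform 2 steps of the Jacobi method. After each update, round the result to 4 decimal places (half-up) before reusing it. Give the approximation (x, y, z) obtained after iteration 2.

(0.4841, 0.0382, -1.8160)

Iteration 1:
  x = (12 - (4)·0.0000 - (-2.1)·0.0000) / (10.1) = 1.1881
  y = (-3 - (2)·0.0000 - (2.1)·0.0000) / (-6.1) = 0.4918
  z = (-12 - (-1.7)·0.0000 - (-2.2)·0.0000) / (4.9) = -2.4490
Iteration 2:
  x = (12 - (4)·0.4918 - (-2.1)·-2.4490) / (10.1) = 0.4841
  y = (-3 - (2)·1.1881 - (2.1)·-2.4490) / (-6.1) = 0.0382
  z = (-12 - (-1.7)·1.1881 - (-2.2)·0.4918) / (4.9) = -1.8160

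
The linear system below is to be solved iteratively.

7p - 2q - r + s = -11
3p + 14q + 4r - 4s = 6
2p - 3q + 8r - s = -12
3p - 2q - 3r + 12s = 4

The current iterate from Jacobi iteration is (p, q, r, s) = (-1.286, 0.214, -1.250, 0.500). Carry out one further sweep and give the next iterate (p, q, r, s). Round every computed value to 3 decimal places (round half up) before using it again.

(-1.760, 1.204, -1.036, 0.378)

One sweep:
  p = (-11 - (-2)·0.214 - (-1)·-1.250 - (1)·0.500) / (7) = -1.760
  q = (6 - (3)·-1.286 - (4)·-1.250 - (-4)·0.500) / (14) = 1.204
  r = (-12 - (2)·-1.286 - (-3)·0.214 - (-1)·0.500) / (8) = -1.036
  s = (4 - (3)·-1.286 - (-2)·0.214 - (-3)·-1.250) / (12) = 0.378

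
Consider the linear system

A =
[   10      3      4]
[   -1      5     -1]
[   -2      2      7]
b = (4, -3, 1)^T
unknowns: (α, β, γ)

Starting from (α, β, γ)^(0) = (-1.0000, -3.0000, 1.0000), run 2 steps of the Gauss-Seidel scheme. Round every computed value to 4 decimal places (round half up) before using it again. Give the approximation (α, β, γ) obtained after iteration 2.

(0.2808, -0.4513, 0.3520)

Iteration 1:
  α = (4 - (3)·-3.0000 - (4)·1.0000) / (10) = 0.9000
  β = (-3 - (-1)·0.9000 - (-1)·1.0000) / (5) = -0.2200
  γ = (1 - (-2)·0.9000 - (2)·-0.2200) / (7) = 0.4629
Iteration 2:
  α = (4 - (3)·-0.2200 - (4)·0.4629) / (10) = 0.2808
  β = (-3 - (-1)·0.2808 - (-1)·0.4629) / (5) = -0.4513
  γ = (1 - (-2)·0.2808 - (2)·-0.4513) / (7) = 0.3520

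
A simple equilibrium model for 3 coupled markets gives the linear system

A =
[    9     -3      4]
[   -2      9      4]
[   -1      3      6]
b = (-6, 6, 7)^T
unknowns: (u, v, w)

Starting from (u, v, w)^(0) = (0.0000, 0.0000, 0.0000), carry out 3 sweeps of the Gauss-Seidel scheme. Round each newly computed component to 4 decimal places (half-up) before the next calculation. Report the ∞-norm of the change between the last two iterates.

Iteration 1:
  u = (-6 - (-3)·0.0000 - (4)·0.0000) / (9) = -0.6667
  v = (6 - (-2)·-0.6667 - (4)·0.0000) / (9) = 0.5185
  w = (7 - (-1)·-0.6667 - (3)·0.5185) / (6) = 0.7963
Iteration 2:
  u = (-6 - (-3)·0.5185 - (4)·0.7963) / (9) = -0.8477
  v = (6 - (-2)·-0.8477 - (4)·0.7963) / (9) = 0.1244
  w = (7 - (-1)·-0.8477 - (3)·0.1244) / (6) = 0.9632
Iteration 3:
  u = (-6 - (-3)·0.1244 - (4)·0.9632) / (9) = -1.0533
  v = (6 - (-2)·-1.0533 - (4)·0.9632) / (9) = 0.0045
  w = (7 - (-1)·-1.0533 - (3)·0.0045) / (6) = 0.9889
Change: (-0.2056, -0.1199, 0.0257) → max |·| = 0.2056

0.2056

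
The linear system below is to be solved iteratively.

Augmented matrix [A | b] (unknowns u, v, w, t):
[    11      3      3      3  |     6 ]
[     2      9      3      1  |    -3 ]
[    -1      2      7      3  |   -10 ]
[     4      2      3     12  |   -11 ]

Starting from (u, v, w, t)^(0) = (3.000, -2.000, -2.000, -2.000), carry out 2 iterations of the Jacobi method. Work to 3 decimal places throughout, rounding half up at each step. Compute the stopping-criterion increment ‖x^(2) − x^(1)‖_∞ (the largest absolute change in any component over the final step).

Iteration 1:
  u = (6 - (3)·-2.000 - (3)·-2.000 - (3)·-2.000) / (11) = 2.182
  v = (-3 - (2)·3.000 - (3)·-2.000 - (1)·-2.000) / (9) = -0.111
  w = (-10 - (-1)·3.000 - (2)·-2.000 - (3)·-2.000) / (7) = 0.429
  t = (-11 - (4)·3.000 - (2)·-2.000 - (3)·-2.000) / (12) = -1.083
Iteration 2:
  u = (6 - (3)·-0.111 - (3)·0.429 - (3)·-1.083) / (11) = 0.754
  v = (-3 - (2)·2.182 - (3)·0.429 - (1)·-1.083) / (9) = -0.841
  w = (-10 - (-1)·2.182 - (2)·-0.111 - (3)·-1.083) / (7) = -0.621
  t = (-11 - (4)·2.182 - (2)·-0.111 - (3)·0.429) / (12) = -1.733
Change: (-1.428, -0.730, -1.050, -0.650) → max |·| = 1.428

1.428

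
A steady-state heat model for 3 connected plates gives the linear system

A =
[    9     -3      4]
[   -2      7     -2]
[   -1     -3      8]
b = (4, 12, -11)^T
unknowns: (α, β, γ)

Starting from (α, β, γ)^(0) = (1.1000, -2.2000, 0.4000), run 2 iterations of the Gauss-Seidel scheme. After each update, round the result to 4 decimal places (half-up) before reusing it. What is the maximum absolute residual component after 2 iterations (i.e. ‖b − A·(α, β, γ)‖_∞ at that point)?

Iteration 1:
  α = (4 - (-3)·-2.2000 - (4)·0.4000) / (9) = -0.4667
  β = (12 - (-2)·-0.4667 - (-2)·0.4000) / (7) = 1.6952
  γ = (-11 - (-1)·-0.4667 - (-3)·1.6952) / (8) = -0.7976
Iteration 2:
  α = (4 - (-3)·1.6952 - (4)·-0.7976) / (9) = 1.3640
  β = (12 - (-2)·1.3640 - (-2)·-0.7976) / (7) = 1.8761
  γ = (-11 - (-1)·1.3640 - (-3)·1.8761) / (8) = -0.5010
Residual b − A·x = (-0.6437, 0.5933, 0.0003); ∞-norm = 0.6437

0.6437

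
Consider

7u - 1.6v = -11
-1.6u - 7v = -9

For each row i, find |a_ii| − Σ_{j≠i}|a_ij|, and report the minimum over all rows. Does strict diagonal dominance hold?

row 1: |7| − (1.6) = 5.4
row 2: |-7| − (1.6) = 5.4
minimum over rows = 5.4 → strictly diagonally dominant (convergence guaranteed)

5.4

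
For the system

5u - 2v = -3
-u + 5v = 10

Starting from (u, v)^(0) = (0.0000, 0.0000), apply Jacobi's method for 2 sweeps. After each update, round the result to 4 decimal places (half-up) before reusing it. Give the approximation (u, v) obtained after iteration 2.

(0.2000, 1.8800)

Iteration 1:
  u = (-3 - (-2)·0.0000) / (5) = -0.6000
  v = (10 - (-1)·0.0000) / (5) = 2.0000
Iteration 2:
  u = (-3 - (-2)·2.0000) / (5) = 0.2000
  v = (10 - (-1)·-0.6000) / (5) = 1.8800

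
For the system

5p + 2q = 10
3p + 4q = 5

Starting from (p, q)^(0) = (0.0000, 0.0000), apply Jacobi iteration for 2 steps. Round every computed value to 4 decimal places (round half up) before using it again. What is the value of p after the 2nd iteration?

1.5000

Iteration 1:
  p = (10 - (2)·0.0000) / (5) = 2.0000
  q = (5 - (3)·0.0000) / (4) = 1.2500
Iteration 2:
  p = (10 - (2)·1.2500) / (5) = 1.5000
  q = (5 - (3)·2.0000) / (4) = -0.2500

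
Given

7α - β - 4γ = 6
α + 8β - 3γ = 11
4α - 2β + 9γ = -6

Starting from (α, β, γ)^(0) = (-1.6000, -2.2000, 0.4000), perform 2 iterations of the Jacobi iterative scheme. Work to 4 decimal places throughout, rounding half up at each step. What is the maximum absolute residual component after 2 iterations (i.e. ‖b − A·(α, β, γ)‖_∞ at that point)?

1.5388

Iteration 1:
  α = (6 - (-1)·-2.2000 - (-4)·0.4000) / (7) = 0.7714
  β = (11 - (1)·-1.6000 - (-3)·0.4000) / (8) = 1.7250
  γ = (-6 - (4)·-1.6000 - (-2)·-2.2000) / (9) = -0.4444
Iteration 2:
  α = (6 - (-1)·1.7250 - (-4)·-0.4444) / (7) = 0.8496
  β = (11 - (1)·0.7714 - (-3)·-0.4444) / (8) = 1.1119
  γ = (-6 - (4)·0.7714 - (-2)·1.7250) / (9) = -0.6262
Residual b − A·x = (-1.3401, -0.6234, -1.5388); ∞-norm = 1.5388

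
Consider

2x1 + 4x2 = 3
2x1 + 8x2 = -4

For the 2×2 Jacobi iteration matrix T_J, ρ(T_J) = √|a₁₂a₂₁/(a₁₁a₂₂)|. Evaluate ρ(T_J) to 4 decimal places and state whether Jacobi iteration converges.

0.7071

a₁₂a₂₁/(a₁₁a₂₂) = (4)·(2) / ((2)·(8)) = 0.500000
ρ = √|0.500000| = √0.500000 = 0.7071
ρ < 1, so Jacobi converges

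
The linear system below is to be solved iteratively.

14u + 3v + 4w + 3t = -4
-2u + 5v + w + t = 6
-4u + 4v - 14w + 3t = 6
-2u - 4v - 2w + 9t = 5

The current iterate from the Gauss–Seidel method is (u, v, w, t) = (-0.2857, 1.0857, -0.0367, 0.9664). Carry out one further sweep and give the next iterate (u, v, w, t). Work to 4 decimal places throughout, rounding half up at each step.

(-0.7150, 0.7281, 0.1908, 0.7627)

One sweep:
  u = (-4 - (3)·1.0857 - (4)·-0.0367 - (3)·0.9664) / (14) = -0.7150
  v = (6 - (-2)·-0.7150 - (1)·-0.0367 - (1)·0.9664) / (5) = 0.7281
  w = (6 - (-4)·-0.7150 - (4)·0.7281 - (3)·0.9664) / (-14) = 0.1908
  t = (5 - (-2)·-0.7150 - (-4)·0.7281 - (-2)·0.1908) / (9) = 0.7627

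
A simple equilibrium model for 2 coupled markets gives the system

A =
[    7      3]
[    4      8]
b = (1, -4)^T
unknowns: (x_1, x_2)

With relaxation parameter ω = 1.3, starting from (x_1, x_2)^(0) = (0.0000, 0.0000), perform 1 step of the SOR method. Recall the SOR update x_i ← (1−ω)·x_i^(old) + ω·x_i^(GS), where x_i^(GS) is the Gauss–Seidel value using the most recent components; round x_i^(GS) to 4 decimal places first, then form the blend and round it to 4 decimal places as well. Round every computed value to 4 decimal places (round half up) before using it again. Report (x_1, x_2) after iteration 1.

(0.1858, -0.7708)

Iteration 1:
  x_1: GS value = (1 - (3)·0.0000) / (7) = 0.1429;  x_1 ← (1−ω)·0.0000 + ω·0.1429 = 0.1858
  x_2: GS value = (-4 - (4)·0.1858) / (8) = -0.5929;  x_2 ← (1−ω)·0.0000 + ω·-0.5929 = -0.7708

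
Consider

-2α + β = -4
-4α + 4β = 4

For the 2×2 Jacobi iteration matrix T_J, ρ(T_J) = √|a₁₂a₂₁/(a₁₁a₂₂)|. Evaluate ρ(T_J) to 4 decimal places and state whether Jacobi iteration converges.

0.7071

a₁₂a₂₁/(a₁₁a₂₂) = (1)·(-4) / ((-2)·(4)) = 0.500000
ρ = √|0.500000| = √0.500000 = 0.7071
ρ < 1, so Jacobi converges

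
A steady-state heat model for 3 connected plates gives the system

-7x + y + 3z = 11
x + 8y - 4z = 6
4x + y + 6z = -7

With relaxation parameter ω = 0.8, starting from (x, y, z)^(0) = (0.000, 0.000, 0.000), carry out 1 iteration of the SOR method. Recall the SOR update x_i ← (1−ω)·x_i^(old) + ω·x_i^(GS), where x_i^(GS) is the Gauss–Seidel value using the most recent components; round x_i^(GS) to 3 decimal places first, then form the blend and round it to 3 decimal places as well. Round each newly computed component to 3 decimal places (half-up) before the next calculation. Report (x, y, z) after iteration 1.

(-1.257, 0.726, -0.360)

Iteration 1:
  x: GS value = (11 - (1)·0.000 - (3)·0.000) / (-7) = -1.571;  x ← (1−ω)·0.000 + ω·-1.571 = -1.257
  y: GS value = (6 - (1)·-1.257 - (-4)·0.000) / (8) = 0.907;  y ← (1−ω)·0.000 + ω·0.907 = 0.726
  z: GS value = (-7 - (4)·-1.257 - (1)·0.726) / (6) = -0.450;  z ← (1−ω)·0.000 + ω·-0.450 = -0.360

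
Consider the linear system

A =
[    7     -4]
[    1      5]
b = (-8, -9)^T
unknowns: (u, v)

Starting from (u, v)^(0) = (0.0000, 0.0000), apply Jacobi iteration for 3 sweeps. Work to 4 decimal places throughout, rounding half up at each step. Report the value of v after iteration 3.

-1.3657

Iteration 1:
  u = (-8 - (-4)·0.0000) / (7) = -1.1429
  v = (-9 - (1)·0.0000) / (5) = -1.8000
Iteration 2:
  u = (-8 - (-4)·-1.8000) / (7) = -2.1714
  v = (-9 - (1)·-1.1429) / (5) = -1.5714
Iteration 3:
  u = (-8 - (-4)·-1.5714) / (7) = -2.0408
  v = (-9 - (1)·-2.1714) / (5) = -1.3657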